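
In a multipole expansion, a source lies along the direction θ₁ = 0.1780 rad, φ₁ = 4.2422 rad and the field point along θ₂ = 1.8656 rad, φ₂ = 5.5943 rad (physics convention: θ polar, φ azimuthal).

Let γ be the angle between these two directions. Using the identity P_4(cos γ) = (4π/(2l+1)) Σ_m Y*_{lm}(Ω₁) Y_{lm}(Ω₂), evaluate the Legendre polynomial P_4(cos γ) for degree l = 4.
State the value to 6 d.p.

0.158989

Term-by-term m-sum for l=4 (normalisation 4π/9 = 1.396263):
  m=-4: (-0.000133-0.000414i) × (-0.343667+0.139682i) = +0.000103+0.000124i  (running Σ = +0.000103+0.000124i)
  m=-3: (+0.006751+0.001091i) × (+0.151590-0.280236i) = +0.001329-0.001726i  (running Σ = +0.001433-0.001603i)
  m=-2: (-0.035737+0.048971i) × (-0.024034-0.122960i) = +0.006880+0.003217i  (running Σ = +0.008313+0.001615i)
  m=-1: (-0.141206-0.277854i) × (+0.244598+0.201417i) = +0.021426-0.096404i  (running Σ = +0.029739-0.094789i)
  m=0: (+0.717265-0.000000i) × (+0.075830+0.000000i) = +0.054390+0.000000i  (running Σ = +0.084129-0.094789i)
  m=1: (+0.141206-0.277854i) × (-0.244598+0.201417i) = +0.021426+0.096404i  (running Σ = +0.105554+0.001615i)
  m=2: (-0.035737-0.048971i) × (-0.024034+0.122960i) = +0.006880-0.003217i  (running Σ = +0.112435-0.001603i)
  m=3: (-0.006751+0.001091i) × (-0.151590-0.280236i) = +0.001329+0.001726i  (running Σ = +0.113764+0.000124i)
  m=4: (-0.000133+0.000414i) × (-0.343667-0.139682i) = +0.000103-0.000124i  (running Σ = +0.113867+0.000000i)
Total Σ_m = +0.113867+0.000000i. Multiply by 1.396263: +0.158989+0.000000i. P_4(cos γ) = 0.158989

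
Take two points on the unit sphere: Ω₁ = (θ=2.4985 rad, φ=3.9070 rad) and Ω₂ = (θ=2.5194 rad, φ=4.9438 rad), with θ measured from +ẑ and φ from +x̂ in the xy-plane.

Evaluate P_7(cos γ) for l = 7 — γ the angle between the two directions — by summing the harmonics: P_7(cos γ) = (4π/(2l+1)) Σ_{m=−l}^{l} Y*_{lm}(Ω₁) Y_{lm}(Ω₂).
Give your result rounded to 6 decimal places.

-0.338273

Expand P_7 via completeness: Σ_{m} conj(Y_{7,m}) at Ω₁ times Y_{7,m} at Ω₂ —
  m=-7: Y*=(-0.008389, 0.011139)  Y=(-0.011408, 0.000560)  product (0.000089, -0.000132)
  m=-6: Y*=(0.008331, 0.069127)  Y=(0.010804, -0.058598)  product (0.004141, 0.000259)
  m=-5: Y*=(0.161357, 0.131942)  Y=(0.171346, 0.075236)  product (0.017721, 0.034748)
  m=-4: Y*=(0.403117, -0.032303)  Y=(-0.231041, 0.306997)  product (-0.083219, 0.131219)
  m=-3: Y*=(0.306736, -0.345925)  Y=(-0.305066, -0.366456)  product (-0.220341, -0.006875)
  m=-2: Y*=(-0.005762, -0.144030)  Y=(0.182249, -0.090936)  product (-0.014148, -0.025725)
  m=-1: Y*=(0.245299, 0.235683)  Y=(-0.069778, -0.296130)  product (0.052676, -0.089086)
  m=+0: Y*=(0.262871, -0.000000)  Y=(0.313376, 0.000000)  product (0.082378, 0.000000)
  m=+1: Y*=(-0.245299, 0.235683)  Y=(0.069778, -0.296130)  product (0.052676, 0.089086)
  m=+2: Y*=(-0.005762, 0.144030)  Y=(0.182249, 0.090936)  product (-0.014148, 0.025725)
  m=+3: Y*=(-0.306736, -0.345925)  Y=(0.305066, -0.366456)  product (-0.220341, 0.006875)
  m=+4: Y*=(0.403117, 0.032303)  Y=(-0.231041, -0.306997)  product (-0.083219, -0.131219)
  m=+5: Y*=(-0.161357, 0.131942)  Y=(-0.171346, 0.075236)  product (0.017721, -0.034748)
  m=+6: Y*=(0.008331, -0.069127)  Y=(0.010804, 0.058598)  product (0.004141, -0.000259)
  m=+7: Y*=(0.008389, 0.011139)  Y=(0.011408, 0.000560)  product (0.000089, 0.000132)
Σ over m = (-0.403783, -0.000000); ×(4π/15) → (-0.338273, -0.000000). Real part: -0.338273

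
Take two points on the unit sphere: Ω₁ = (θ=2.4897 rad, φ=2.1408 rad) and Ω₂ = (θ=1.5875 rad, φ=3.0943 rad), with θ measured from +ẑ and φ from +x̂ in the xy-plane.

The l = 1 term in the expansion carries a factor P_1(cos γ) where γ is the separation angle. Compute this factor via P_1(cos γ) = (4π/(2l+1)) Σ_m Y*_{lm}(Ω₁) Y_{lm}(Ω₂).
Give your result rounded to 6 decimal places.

Expand P_1 via completeness: Σ_{m} conj(Y_{1,m}) at Ω₁ times Y_{1,m} at Ω₂ —
  m=-1: Y*=-0.11311 + 0.17647j  Y=-0.34506 - 0.01633j  product 0.04191 - 0.05905j
  m=+0: Y*=-0.38841 + 0.00000j  Y=-0.00816 + 0.00000j  product 0.00317 + 0.00000j
  m=+1: Y*=0.11311 + 0.17647j  Y=0.34506 - 0.01633j  product 0.04191 + 0.05905j
Σ over m = 0.08699 + 0.00000j; ×(4π/3) → 0.36440 + 0.00000j. Real part: 0.364402

0.364402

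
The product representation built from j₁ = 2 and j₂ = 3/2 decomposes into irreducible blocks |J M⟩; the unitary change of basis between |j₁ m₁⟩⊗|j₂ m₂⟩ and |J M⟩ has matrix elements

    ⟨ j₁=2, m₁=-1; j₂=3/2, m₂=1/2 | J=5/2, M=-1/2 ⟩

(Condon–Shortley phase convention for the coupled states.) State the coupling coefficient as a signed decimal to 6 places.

j₁+j₂−J=1  J+j₁−j₂=3  J−j₁+j₂=2  j₁+j₂+J+1=7
(j₁±m₁, j₂±m₂, J±M) = (1,3,2,1,2,3)
P² = 72/35
sum k=0..1:
  [0] +1/12 = 1/12
  [1] −1/2 = -1/2
S = -5/12
C² = P²·S² = 5/14 ; C = -0.597614

−√(5/14) ≈ -0.597614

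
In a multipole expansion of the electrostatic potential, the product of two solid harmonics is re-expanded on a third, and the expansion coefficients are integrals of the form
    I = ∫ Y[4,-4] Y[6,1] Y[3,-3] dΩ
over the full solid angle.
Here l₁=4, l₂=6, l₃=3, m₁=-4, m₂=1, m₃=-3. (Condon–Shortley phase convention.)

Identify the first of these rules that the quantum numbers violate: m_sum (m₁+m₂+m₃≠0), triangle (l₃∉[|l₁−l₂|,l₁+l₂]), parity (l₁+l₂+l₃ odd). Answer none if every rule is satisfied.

m_sum

azimuthal sum: -4 + 1 − 3 = -6  ✗
2 ≤ 3 ≤ 10 (triangle on l)
L = 4 + 6 + 3 = 13 (odd)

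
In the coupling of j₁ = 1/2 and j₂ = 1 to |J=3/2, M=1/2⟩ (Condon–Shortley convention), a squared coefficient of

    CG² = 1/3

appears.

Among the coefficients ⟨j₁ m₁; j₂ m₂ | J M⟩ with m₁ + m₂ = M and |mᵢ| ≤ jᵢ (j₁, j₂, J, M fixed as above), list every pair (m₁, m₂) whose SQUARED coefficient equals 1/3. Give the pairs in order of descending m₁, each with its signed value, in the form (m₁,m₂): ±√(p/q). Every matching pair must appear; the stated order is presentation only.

Admissible pairs with m₁+m₂ = M = 1/2: (-1/2,1), (1/2,0)
  (m₁,m₂)=(1/2,0): CG² = 2/3, CG = +√(2/3)
  (m₁,m₂)=(-1/2,1): CG² = 1/3, CG = +√(1/3)   ← matches the target
Pairs with CG² = 1/3: (-1/2,1): +√(1/3)

(-1/2,1): +√(1/3)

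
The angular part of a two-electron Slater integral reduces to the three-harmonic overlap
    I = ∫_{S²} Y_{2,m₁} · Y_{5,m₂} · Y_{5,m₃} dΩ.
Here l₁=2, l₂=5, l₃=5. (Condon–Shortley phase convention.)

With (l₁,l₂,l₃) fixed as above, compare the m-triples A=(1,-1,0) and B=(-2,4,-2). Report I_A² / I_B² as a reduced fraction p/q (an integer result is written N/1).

5/72

l's match ⇒ only the (l;m) 3-j factors differ between A and B.
A: triangle coeff Δ(2,5,5) = 1/38610; Σ_t [0,1]: t=0:+1/1152 t=1:−1/1440 = 1/5760; (3j)²=1/858 [(2 5 5; 1 -1 0)], sign=-1
B: triangle coeff Δ(2,5,5) = 1/38610; Σ_t [2,2]: t=2:+1/20160 = 1/20160; (3j)²=12/715 [(2 5 5; -2 4 -2)], sign=-1
I_A²/I_B² = (1/858)/(12/715) = 5/72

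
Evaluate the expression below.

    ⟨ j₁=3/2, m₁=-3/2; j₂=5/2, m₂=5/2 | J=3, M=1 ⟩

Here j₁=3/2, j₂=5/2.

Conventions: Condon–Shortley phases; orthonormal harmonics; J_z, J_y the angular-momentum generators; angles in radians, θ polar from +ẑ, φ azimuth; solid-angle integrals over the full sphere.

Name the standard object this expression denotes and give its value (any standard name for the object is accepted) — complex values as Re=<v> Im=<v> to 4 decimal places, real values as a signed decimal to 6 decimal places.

This is a Clebsch–Gordan (vector-coupling) coefficient.
j₁+j₂−J=1  J+j₁−j₂=2  J−j₁+j₂=4  j₁+j₂+J+1=8
(j₁±m₁, j₂±m₂, J±M) = (0,3,5,0,4,2)
P² = 288
sum k=1..1:
  [1] −1/48 = -1/48
S = -1/48
C² = P²·S² = 1/8 ; C = -0.353553

Clebsch–Gordan coefficient, −√(1/8) ≈ -0.353553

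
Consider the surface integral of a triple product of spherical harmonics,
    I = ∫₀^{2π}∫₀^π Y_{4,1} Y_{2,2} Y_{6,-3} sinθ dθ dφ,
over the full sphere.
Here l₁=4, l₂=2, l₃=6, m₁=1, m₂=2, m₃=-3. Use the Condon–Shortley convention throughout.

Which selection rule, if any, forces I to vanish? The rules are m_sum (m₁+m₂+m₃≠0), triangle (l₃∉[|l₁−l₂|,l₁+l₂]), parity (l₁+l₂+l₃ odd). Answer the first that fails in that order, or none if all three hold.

m₁+m₂+m₃ = 1 + 2 − 3 = 0  ✓
triangle: |4−2|=2 ≤ l₃=6 ≤ 4+2=6  ✓
parity: l₁+l₂+l₃ = 12 is even  ✓

none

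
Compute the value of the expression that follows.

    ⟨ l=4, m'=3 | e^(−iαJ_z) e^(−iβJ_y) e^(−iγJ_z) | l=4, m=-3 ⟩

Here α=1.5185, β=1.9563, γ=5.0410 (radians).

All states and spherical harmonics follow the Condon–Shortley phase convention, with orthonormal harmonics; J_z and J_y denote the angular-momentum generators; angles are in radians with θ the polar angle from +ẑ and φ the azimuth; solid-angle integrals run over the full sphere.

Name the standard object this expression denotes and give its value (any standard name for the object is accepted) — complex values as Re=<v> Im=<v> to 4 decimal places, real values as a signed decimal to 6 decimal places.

This is a Wigner D-matrix element — the rotation-matrix element ⟨l m'| R(α,β,γ) |l m⟩ in the angular-momentum basis.
D^4_{3,-3}(1.5185,1.9563,5.0410) = e^{-i·3·1.5185}·d^4_{3,-3}(1.9563)·e^{-i·-3·5.0410}. Compute d first:
With c≡cos(β/2)=0.558558 and s≡sin(β/2)=0.829465, N=[5040·1·1·5040]^{1/2}=5040.000000
k∈{0,1} keeps every argument non-negative
  k=0: (−1)^6·5040.0000/(720)·0.5586^2·0.8295^6 = +0.711254
  k=1: (−1)^7·5040.0000/(5040)·0.5586^0·0.8295^8 = -0.224071
d^4_{3,-3}(1.9563) = +0.711254 -0.224071 = +0.487182
Attach z-rotation phases: D = e^{-i(3)(1.5185)}·(+0.487182)·e^{-i(-3)(5.0410)} = -0.202239-0.443222i

Wigner D-matrix element, Re=-0.2022 Im=-0.4432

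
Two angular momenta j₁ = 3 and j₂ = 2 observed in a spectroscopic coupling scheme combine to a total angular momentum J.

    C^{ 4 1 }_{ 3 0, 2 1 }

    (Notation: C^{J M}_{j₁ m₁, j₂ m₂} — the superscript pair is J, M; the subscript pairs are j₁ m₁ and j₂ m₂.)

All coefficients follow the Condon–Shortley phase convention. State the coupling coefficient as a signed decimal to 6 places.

√[9·1!5!3!/10! · 3!3!3!1!5!3!] = √(1944/7)
  +(−1)^0/∏(0,1,3,3,2,0)! = 1/72  (running 1/72)
  +(−1)^1/∏(1,0,2,2,3,1)! = -1/24  (running -1/36)
⟨..|..⟩ = √(1944/7)·(-1/36) = -0.462910

-0.462910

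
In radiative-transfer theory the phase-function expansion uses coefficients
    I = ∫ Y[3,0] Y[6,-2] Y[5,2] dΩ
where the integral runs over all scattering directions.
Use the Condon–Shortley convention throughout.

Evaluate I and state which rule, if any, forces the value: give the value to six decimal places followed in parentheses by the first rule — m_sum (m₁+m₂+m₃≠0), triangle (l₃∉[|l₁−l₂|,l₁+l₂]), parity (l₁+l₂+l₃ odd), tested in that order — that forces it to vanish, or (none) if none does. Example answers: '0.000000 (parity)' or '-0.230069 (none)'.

0.058844 (none)

Checks pass: Σm=0; 14 even; l₃=5∈[3,9].
(2·3+1)(2·6+1)(2·5+1) = 1001
Δ: 4! 2! 8! / 15! → 1/675675
sum: t=1:−1/8640 t=2:+1/2304 t=3:−1/8640 = 7/34560
3j²(3 6 5; 0 0 0) = Δ·Π!·Σ² = 7/429  (sign -1)
sum: t=1:−1/8640 t=2:+1/5760 t=3:−1/60480 = 1/24192
3j²(3 6 5; 0 -2 2) = Δ·Π!·Σ² = 8/3003  (sign -1)
combine: 4πI² = 1001·7/429·8/3003 = 56/1287
take √, sign +1: I = 0.05884368
No selection rule forces the value: the integral is nonzero (none).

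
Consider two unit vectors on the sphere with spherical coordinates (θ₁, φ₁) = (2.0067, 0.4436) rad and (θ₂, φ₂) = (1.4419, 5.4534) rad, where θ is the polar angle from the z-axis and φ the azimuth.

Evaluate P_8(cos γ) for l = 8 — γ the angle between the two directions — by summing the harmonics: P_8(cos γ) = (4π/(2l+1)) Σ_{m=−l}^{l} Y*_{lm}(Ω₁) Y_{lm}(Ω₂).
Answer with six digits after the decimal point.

Term-by-term m-sum for l=8 (normalisation 4π/17 = 0.739198):
  [-8]  conj(Y_{8,-8})(Ω₁) = -0.215785-0.093071i ; Y_{8,-8}(Ω₂) = +0.452116+0.167652i ; Δ = -0.081956-0.078256i
  [-7]  conj(Y_{8,-7})(Ω₁) = +0.437550-0.015931i ; Y_{8,-7}(Ω₂) = +0.222360-0.114266i ; Δ = +0.095473-0.053539i
  [-6]  conj(Y_{8,-6})(Ω₁) = -0.310145+0.161462i ; Y_{8,-6}(Ω₂) = -0.070882+0.259828i ; Δ = -0.019969-0.092029i
  [-5]  conj(Y_{8,-5})(Ω₁) = -0.041287+0.054627i ; Y_{8,-5}(Ω₂) = +0.147377+0.233272i ; Δ = -0.018828-0.001580i
  [-4]  conj(Y_{8,-4})(Ω₁) = +0.072483-0.351068i ; Y_{8,-4}(Ω₂) = -0.189424-0.033990i ; Δ = -0.025663+0.064037i
  [-3]  conj(Y_{8,-3})(Ω₁) = +0.025838+0.105586i ; Y_{8,-3}(Ω₂) = -0.224619+0.171551i ; Δ = -0.023917-0.019284i
  [-2]  conj(Y_{8,-2})(Ω₁) = +0.192252+0.236000i ; Y_{8,-2}(Ω₂) = +0.013869-0.155821i ; Δ = +0.039440-0.026684i
  [-1]  conj(Y_{8,-1})(Ω₁) = -0.156559-0.074394i ; Y_{8,-1}(Ω₂) = -0.191802-0.209632i ; Δ = +0.014433+0.047089i
  [+0]  conj(Y_{8,0})(Ω₁) = -0.281108-0.000000i ; Y_{8,0}(Ω₂) = +0.145569+0.000000i ; Δ = -0.040921-0.000000i
  [+1]  conj(Y_{8,1})(Ω₁) = +0.156559-0.074394i ; Y_{8,1}(Ω₂) = +0.191802-0.209632i ; Δ = +0.014433-0.047089i
  [+2]  conj(Y_{8,2})(Ω₁) = +0.192252-0.236000i ; Y_{8,2}(Ω₂) = +0.013869+0.155821i ; Δ = +0.039440+0.026684i
  [+3]  conj(Y_{8,3})(Ω₁) = -0.025838+0.105586i ; Y_{8,3}(Ω₂) = +0.224619+0.171551i ; Δ = -0.023917+0.019284i
  [+4]  conj(Y_{8,4})(Ω₁) = +0.072483+0.351068i ; Y_{8,4}(Ω₂) = -0.189424+0.033990i ; Δ = -0.025663-0.064037i
  [+5]  conj(Y_{8,5})(Ω₁) = +0.041287+0.054627i ; Y_{8,5}(Ω₂) = -0.147377+0.233272i ; Δ = -0.018828+0.001580i
  [+6]  conj(Y_{8,6})(Ω₁) = -0.310145-0.161462i ; Y_{8,6}(Ω₂) = -0.070882-0.259828i ; Δ = -0.019969+0.092029i
  [+7]  conj(Y_{8,7})(Ω₁) = -0.437550-0.015931i ; Y_{8,7}(Ω₂) = -0.222360-0.114266i ; Δ = +0.095473+0.053539i
  [+8]  conj(Y_{8,8})(Ω₁) = -0.215785+0.093071i ; Y_{8,8}(Ω₂) = +0.452116-0.167652i ; Δ = -0.081956+0.078256i
Σ over m = -0.082893-0.000000i; ×(4π/17) → -0.061274-0.000000i. Real part: -0.061274

-0.061274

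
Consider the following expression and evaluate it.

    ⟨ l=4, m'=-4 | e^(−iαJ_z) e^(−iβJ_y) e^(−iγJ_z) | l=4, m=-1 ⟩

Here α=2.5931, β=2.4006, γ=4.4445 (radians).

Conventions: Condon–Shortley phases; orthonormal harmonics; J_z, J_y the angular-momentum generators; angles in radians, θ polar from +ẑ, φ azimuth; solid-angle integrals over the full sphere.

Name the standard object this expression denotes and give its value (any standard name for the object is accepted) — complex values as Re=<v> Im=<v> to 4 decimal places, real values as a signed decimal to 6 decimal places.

Wigner D-matrix element, Re=-0.0237 Im=0.0293

This is a Wigner D-matrix element — the rotation-matrix element ⟨l m'| R(α,β,γ) |l m⟩ in the angular-momentum basis.
D^4_{-4,-1}(2.5931,2.4006,4.4445) = e^{-i·-4·2.5931}·d^4_{-4,-1}(2.4006)·e^{-i·-1·4.4445}. Compute d first:
Half-angle: c=0.362078, s=0.932148. N=√(1·40320·6·120)=5387.986637
Admissible k: 3..3 (factorial args all ≥0)
  k=3: (−1)^0·5387.9866/(720)·0.3621^5·0.9321^3 = +0.037719
d^4_{-4,-1}(2.4006) = +0.037719
Attach z-rotation phases: D = e^{-i(-4)(2.5931)}·(+0.037719)·e^{-i(-1)(4.4445)} = -0.023710+0.029336i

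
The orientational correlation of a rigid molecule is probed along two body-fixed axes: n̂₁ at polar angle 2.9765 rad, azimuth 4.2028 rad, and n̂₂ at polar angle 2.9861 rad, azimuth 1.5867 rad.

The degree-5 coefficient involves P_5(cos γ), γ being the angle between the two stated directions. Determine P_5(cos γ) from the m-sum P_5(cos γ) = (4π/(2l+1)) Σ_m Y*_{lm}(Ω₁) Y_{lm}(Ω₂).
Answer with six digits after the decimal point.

Addition theorem: P_5(cos γ) = (4π/11) Σ_m Y*_{lm}(Ω₁) Y_{lm}(Ω₂), m = −5…5:
  [-5]  conj(Y_{5,-5})(Ω₁) = -0.00003 + 0.00005j ; Y_{5,-5}(Ω₂) = -0.00000 - 0.00004j ; Δ = 0.00000 + 0.00000j
  [-4]  conj(Y_{5,-4})(Ω₁) = 0.00048 + 0.00094j ; Y_{5,-4}(Ω₂) = -0.00083 + 0.00005j ; Δ = -0.00000 - 0.00000j
  [-3]  conj(Y_{5,-3})(Ω₁) = 0.01190 + 0.00050j ; Y_{5,-3}(Ω₂) = 0.00048 + 0.00999j ; Δ = 0.00000 + 0.00012j
  [-2]  conj(Y_{5,-2})(Ω₁) = 0.04541 - 0.07379j ; Y_{5,-2}(Ω₂) = 0.07738 - 0.00246j ; Δ = 0.00333 - 0.00582j
  [-1]  conj(Y_{5,-1})(Ω₁) = -0.18639 - 0.33354j ; Y_{5,-1}(Ω₂) = -0.00579 - 0.36405j ; Δ = -0.12035 + 0.06979j
  [+0]  conj(Y_{5,0})(Ω₁) = -0.75370 + 0.00000j ; Y_{5,0}(Ω₂) = -0.77332 + 0.00000j ; Δ = 0.58285 + 0.00000j
  [+1]  conj(Y_{5,1})(Ω₁) = 0.18639 - 0.33354j ; Y_{5,1}(Ω₂) = 0.00579 - 0.36405j ; Δ = -0.12035 - 0.06979j
  [+2]  conj(Y_{5,2})(Ω₁) = 0.04541 + 0.07379j ; Y_{5,2}(Ω₂) = 0.07738 + 0.00246j ; Δ = 0.00333 + 0.00582j
  [+3]  conj(Y_{5,3})(Ω₁) = -0.01190 + 0.00050j ; Y_{5,3}(Ω₂) = -0.00048 + 0.00999j ; Δ = 0.00000 - 0.00012j
  [+4]  conj(Y_{5,4})(Ω₁) = 0.00048 - 0.00094j ; Y_{5,4}(Ω₂) = -0.00083 - 0.00005j ; Δ = -0.00000 + 0.00000j
  [+5]  conj(Y_{5,5})(Ω₁) = 0.00003 + 0.00005j ; Y_{5,5}(Ω₂) = 0.00000 - 0.00004j ; Δ = 0.00000 - 0.00000j
Accumulated sum 0.34882 - 0.00000j; after 4π/(2l+1) scaling, 0.39849 - 0.00000j ⇒ P_5 = 0.398494

0.398494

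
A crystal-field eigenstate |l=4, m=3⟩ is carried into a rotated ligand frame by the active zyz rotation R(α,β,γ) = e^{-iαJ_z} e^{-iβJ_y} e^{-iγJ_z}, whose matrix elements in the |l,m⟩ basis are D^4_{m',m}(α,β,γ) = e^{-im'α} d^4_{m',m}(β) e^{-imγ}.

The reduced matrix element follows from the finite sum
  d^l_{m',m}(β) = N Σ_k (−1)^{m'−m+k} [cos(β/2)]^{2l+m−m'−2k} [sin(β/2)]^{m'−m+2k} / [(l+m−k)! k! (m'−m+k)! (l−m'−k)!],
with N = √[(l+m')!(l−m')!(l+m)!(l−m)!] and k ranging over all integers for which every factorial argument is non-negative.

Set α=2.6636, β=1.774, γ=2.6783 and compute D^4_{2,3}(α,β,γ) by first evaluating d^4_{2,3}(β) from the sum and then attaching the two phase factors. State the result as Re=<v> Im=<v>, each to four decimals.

Re=-0.2867 Im=0.2926

D^4_{2,3}(2.6636,1.7740,2.6783) = e^{-i·2·2.6636}·d^4_{2,3}(1.7740)·e^{-i·3·2.6783}. Compute d first:
With c≡cos(β/2)=0.631740 and s≡sin(β/2)=0.775180, N=[720·2·5040·1]^{1/2}=2693.993318
k∈{1,2} keeps every argument non-negative
  k=1: (−1)^0·2693.9933/(720)·0.6317^7·0.7752^1 = +0.116476
  k=2: (−1)^1·2693.9933/(240)·0.6317^5·0.7752^3 = -0.526122
d^4_{2,3}(1.7740) = +0.116476 -0.526122 = -0.409646
D = (+0.576804+0.816882i)·(-0.409646)·(-0.179933-0.983679i) = -0.286655+0.292640i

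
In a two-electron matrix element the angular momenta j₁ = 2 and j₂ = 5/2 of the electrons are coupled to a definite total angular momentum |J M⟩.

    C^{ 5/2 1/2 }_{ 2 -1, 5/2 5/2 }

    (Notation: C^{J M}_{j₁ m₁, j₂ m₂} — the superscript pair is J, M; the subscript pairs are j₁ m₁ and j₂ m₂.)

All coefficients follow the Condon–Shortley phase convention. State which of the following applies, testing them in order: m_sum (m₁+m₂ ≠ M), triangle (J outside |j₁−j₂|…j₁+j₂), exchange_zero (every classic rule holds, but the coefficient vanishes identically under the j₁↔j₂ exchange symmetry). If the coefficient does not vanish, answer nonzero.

m_sum

m-sum: m₁+m₂ = -1+5/2 = 3/2, M = 1/2  ✗ ⇒ coefficient is 0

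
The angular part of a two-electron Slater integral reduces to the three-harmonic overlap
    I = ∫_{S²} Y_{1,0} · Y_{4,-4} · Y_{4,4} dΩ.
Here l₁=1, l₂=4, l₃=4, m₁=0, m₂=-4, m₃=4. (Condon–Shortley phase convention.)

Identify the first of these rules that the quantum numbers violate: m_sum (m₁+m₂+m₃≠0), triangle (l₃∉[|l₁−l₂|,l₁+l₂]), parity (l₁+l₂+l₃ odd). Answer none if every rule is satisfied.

parity

m₁+m₂+m₃ = 0 − 4 + 4 = 0  ✓
triangle: |1−4|=3 ≤ l₃=4 ≤ 1+4=5  ✓
parity: l₁+l₂+l₃ = 9 is odd  ✗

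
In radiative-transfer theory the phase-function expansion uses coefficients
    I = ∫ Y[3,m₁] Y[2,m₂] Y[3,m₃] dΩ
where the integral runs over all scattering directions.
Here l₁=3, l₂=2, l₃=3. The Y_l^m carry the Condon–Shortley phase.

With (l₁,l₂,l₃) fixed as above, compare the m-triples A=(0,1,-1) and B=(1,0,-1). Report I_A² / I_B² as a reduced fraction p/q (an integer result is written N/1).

2/9

l's match ⇒ only the (l;m) 3-j factors differ between A and B.
A: triangle coeff Δ(3,2,3) = 1/3780; Σ_t [1,2]: t=1:−1/8 t=2:+1/12 = -1/24; (3j)²=1/210 [(3 2 3; 0 1 -1)], sign=-1
B: triangle coeff Δ(3,2,3) = 1/3780; Σ_t [0,2]: t=0:+1/16 t=1:−1/6 t=2:+1/96 = -3/32; (3j)²=3/140 [(3 2 3; 1 0 -1)], sign=-1
I_A²/I_B² = (1/210)/(3/140) = 2/9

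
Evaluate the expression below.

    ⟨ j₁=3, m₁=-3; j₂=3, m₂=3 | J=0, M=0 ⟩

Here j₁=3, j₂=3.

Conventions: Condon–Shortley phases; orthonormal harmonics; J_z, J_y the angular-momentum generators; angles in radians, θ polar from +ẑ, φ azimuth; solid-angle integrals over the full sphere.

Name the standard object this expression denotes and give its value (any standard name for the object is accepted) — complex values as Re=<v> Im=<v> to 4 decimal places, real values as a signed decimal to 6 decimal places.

Clebsch–Gordan coefficient, +√(1/7) ≈ +0.377964

This is a Clebsch–Gordan (vector-coupling) coefficient.
j₁+j₂−J=6  J+j₁−j₂=0  J−j₁+j₂=0  j₁+j₂+J+1=7
(j₁±m₁, j₂±m₂, J±M) = (0,6,6,0,0,0)
P² = 518400/7
sum k=6..6:
  [6] +1/720 = 1/720
S = 1/720
C² = P²·S² = 1/7 ; C = +0.377964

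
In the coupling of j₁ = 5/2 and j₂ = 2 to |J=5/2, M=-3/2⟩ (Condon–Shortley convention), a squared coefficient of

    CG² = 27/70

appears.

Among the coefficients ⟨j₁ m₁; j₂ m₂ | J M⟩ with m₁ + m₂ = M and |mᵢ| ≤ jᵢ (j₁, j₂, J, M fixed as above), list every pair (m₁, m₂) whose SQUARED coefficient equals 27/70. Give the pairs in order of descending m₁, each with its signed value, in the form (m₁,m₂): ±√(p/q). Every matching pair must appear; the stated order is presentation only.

(1/2,-2): +√(27/70)

Admissible pairs with m₁+m₂ = M = -3/2: (-5/2,1), (-3/2,0), (-1/2,-1), (1/2,-2)
  (m₁,m₂)=(1/2,-2): CG² = 27/70, CG = +√(27/70)   ← matches the target
  (m₁,m₂)=(-1/2,-1): CG² = 6/35, CG = −√(6/35)
  (m₁,m₂)=(-3/2,0): CG² = 1/70, CG = −√(1/70)
  (m₁,m₂)=(-5/2,1): CG² = 3/7, CG = +√(3/7)
Pairs with CG² = 27/70: (1/2,-2): +√(27/70)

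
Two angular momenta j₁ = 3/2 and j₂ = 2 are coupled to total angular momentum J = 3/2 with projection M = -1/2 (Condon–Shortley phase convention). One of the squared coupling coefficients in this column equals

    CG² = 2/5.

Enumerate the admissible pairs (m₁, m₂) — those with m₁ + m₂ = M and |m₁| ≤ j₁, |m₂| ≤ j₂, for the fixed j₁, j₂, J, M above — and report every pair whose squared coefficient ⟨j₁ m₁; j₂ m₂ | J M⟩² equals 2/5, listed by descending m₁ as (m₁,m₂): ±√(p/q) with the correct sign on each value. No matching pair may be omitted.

Admissible pairs with m₁+m₂ = M = -1/2: (-3/2,1), (-1/2,0), (1/2,-1), (3/2,-2)
  (m₁,m₂)=(3/2,-2): CG² = 2/5, CG = +√(2/5)   ← matches the target
  (m₁,m₂)=(1/2,-1): CG² = 0/1, CG = 0
  (m₁,m₂)=(-1/2,0): CG² = 1/5, CG = −√(1/5)
  (m₁,m₂)=(-3/2,1): CG² = 2/5, CG = +√(2/5)   ← matches the target
Pairs with CG² = 2/5: (3/2,-2): +√(2/5); (-3/2,1): +√(2/5)

(3/2,-2): +√(2/5); (-3/2,1): +√(2/5)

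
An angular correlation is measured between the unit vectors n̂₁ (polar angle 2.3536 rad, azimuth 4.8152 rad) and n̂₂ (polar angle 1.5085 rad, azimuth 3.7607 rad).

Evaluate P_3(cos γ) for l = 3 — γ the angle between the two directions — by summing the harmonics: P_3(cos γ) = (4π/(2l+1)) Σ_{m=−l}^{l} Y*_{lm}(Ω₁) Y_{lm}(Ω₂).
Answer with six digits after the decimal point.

-0.386881

Term-by-term m-sum for l=3 (normalisation 4π/7 = 1.795196):
  m=-3: Y*=(-0.045128, 0.141645)  Y=(0.117231, 0.397890)  product (-0.061650, -0.001351)
  m=-2: Y*=(0.354627, 0.073964)  Y=(0.020692, -0.059905)  product (0.011769, -0.019714)
  m=-1: Y*=(0.034966, -0.338901)  Y=(0.257596, -0.183553)  product (-0.053199, -0.093718)
  m=+0: Y*=(0.135009, -0.000000)  Y=(-0.069247, 0.000000)  product (-0.009349, 0.000000)
  m=+1: Y*=(-0.034966, -0.338901)  Y=(-0.257596, -0.183553)  product (-0.053199, 0.093718)
  m=+2: Y*=(0.354627, -0.073964)  Y=(0.020692, 0.059905)  product (0.011769, 0.019714)
  m=+3: Y*=(0.045128, 0.141645)  Y=(-0.117231, 0.397890)  product (-0.061650, 0.001351)
Total Σ_m = (-0.215509, 0.000000). Multiply by 1.795196: (-0.386881, 0.000000). P_3(cos γ) = -0.386881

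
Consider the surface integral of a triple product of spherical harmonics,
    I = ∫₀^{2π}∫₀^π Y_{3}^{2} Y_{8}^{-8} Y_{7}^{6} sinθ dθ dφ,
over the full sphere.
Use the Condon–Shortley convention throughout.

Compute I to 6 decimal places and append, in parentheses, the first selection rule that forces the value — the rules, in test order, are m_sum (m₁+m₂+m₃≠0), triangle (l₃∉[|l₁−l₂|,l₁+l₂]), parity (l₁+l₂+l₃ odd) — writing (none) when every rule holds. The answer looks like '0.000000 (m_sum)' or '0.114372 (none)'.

0.195250 (none)

Rules hold: Σm=0, L=18 even, 5≤7≤11.
N = 7·17·15 = 1785
Δ = 4!·2!·12!/19! = 1/5290740
Racah Σ t=1..3: t=1:−1/7257600 t=2:+1/2073600 t=3:−1/7257600 = 1/4838400
⇒ 3j(3 8 7; 0 0 0)² = 252/20995, sgn -1
Racah Σ t=0..0: t=0:+1/11496038400 = 1/11496038400
⇒ 3j(3 8 7; 2 -8 6)² = 65/2907, sgn -1
4πI² = N·(3j₀)²·(3jₘ)² = 2940/6137
I = +1·√(0.479061/4π) = 0.19524983
No selection rule forces the value: the integral is nonzero (none).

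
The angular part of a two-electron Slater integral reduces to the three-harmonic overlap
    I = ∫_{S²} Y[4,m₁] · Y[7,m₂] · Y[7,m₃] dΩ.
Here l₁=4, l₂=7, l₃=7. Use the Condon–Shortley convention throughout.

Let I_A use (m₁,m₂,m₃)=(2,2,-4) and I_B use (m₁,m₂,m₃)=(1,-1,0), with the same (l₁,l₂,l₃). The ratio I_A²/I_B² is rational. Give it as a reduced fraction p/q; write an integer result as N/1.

Shared (l₁,l₂,l₃)=(4,7,7): N and (l;000)² cancel in I_A²/I_B².
A: Δ = 4!·4!·10!/19! = 1/58198140; Racah Σ t=0..2: t=0:+1/34836480 t=1:−1/2903040 t=2:+1/2903040 = 1/34836480; ⇒ 3j(4 7 7; 2 2 -4)² = 25/117572, sgn -1
B: Δ = 4!·4!·10!/19! = 1/58198140; Racah Σ t=0..3: t=0:+1/2488320 t=1:−1/345600 t=2:+1/414720 t=3:−1/4354560 = -1/3225600; ⇒ 3j(4 7 7; 1 -1 0)² = 81/92378, sgn +1
I_A²/I_B² = (25/117572)/(81/92378) = 275/1134

275/1134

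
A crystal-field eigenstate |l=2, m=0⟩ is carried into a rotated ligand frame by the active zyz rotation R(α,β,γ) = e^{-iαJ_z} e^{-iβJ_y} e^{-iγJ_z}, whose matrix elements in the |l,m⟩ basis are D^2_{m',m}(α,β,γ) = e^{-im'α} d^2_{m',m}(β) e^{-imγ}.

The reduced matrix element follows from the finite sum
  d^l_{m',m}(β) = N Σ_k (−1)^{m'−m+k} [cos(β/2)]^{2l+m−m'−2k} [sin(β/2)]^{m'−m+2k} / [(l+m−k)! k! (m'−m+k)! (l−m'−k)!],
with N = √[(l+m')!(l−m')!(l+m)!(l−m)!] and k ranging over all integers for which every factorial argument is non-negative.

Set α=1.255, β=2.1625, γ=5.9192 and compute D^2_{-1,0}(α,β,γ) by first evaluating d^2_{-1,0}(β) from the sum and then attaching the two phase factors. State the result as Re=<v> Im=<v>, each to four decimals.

First d^2_{-1,0}(β=2.1625), then the phase factors e^{-i(-1)α} and e^{-i(0)γ}:
With c≡cos(β/2)=0.470226 and s≡sin(β/2)=0.882546, N=[1·6·2·2]^{1/2}=4.898979
k: max(0,(0)−(-1))=1 … min(2+(0),2−(-1))=2
  k=1: (−1)^0·4.8990/(2)·0.4702^3·0.8825^1 = +0.224767
  k=2: (−1)^1·4.8990/(2)·0.4702^1·0.8825^3 = -0.791761
d^2_{-1,0}(2.1625) = +0.224767 -0.791761 = -0.566995
Attach z-rotation phases: D = e^{-i(-1)(1.2550)}·(-0.566995)·e^{-i(0)(5.9192)} = -0.176094-0.538957i

Re=-0.1761 Im=-0.5390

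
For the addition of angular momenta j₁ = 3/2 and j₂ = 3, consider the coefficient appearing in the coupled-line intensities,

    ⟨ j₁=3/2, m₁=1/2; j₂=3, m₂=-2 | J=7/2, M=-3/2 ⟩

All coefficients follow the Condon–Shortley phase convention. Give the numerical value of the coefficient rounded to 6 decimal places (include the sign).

triangle: 1!*2!*5!/9! = 240/362880
(j±m)!: 2!*1!*1!*5!*2!*5! = 57600
prefactor² = (2J+1)*Δ*N² = 6400/21
  k=0: +1/(0!*1!*1!*1!*1!*4!) = 1/24
  k=1: −1/(1!*0!*0!*0!*2!*5!) = -1/240
Σ = 3/80  ⇒  CG² = 6400/21*(3/80)² = 3/7
CG = +√(3/7) = +0.654654

+0.654654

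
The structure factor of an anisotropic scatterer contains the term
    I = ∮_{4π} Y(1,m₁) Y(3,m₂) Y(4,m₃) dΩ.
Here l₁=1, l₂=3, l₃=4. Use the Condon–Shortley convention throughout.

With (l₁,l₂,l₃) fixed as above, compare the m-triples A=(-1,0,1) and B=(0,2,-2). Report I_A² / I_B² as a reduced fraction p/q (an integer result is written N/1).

5/6

Shared (l₁,l₂,l₃)=(1,3,4): N and (l;000)² cancel in I_A²/I_B².
A: Δ = 0!·2!·6!/9! = 1/252; Racah Σ t=0..0: t=0:+1/72 = 1/72; ⇒ 3j(1 3 4; -1 0 1)² = 5/126, sgn -1
B: Δ = 0!·2!·6!/9! = 1/252; Racah Σ t=0..0: t=0:+1/120 = 1/120; ⇒ 3j(1 3 4; 0 2 -2)² = 1/21, sgn +1
I_A²/I_B² = (5/126)/(1/21) = 5/6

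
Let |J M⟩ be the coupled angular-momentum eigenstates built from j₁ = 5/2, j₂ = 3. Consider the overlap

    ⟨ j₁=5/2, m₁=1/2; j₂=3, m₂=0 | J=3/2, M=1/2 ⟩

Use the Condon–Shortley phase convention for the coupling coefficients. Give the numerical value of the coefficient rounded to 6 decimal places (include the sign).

triangle: 4!×1!×2!/8! = 48/40320
(j±m)!: 3!×2!×3!×3!×2!×1! = 864
prefactor² = (2J+1)×Δ×N² = 144/35
  k=1: −1/(1!×3!×1!×2!×0!×0!) = -1/12
  k=2: +1/(2!×2!×0!×1!×1!×1!) = 1/4
Σ = 1/6  ⇒  CG² = 144/35×(1/6)² = 4/35
CG = +√(4/35) = +0.338062

+0.338062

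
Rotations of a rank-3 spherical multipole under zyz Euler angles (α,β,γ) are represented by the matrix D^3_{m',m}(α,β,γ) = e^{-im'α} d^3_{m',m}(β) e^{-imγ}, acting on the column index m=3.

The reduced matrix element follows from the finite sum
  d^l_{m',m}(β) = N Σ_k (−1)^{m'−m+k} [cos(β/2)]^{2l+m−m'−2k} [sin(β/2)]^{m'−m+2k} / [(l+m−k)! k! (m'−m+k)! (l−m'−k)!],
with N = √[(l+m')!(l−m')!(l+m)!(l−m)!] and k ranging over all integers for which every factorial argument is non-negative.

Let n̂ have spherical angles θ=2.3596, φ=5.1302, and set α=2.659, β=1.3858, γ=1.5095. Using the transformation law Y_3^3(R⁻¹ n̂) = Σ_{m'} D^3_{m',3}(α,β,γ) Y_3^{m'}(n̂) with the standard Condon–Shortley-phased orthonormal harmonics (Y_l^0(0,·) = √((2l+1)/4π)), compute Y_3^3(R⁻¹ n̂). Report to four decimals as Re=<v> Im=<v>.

Need the full column D^3_{m',3} for m'=−3..3 at α=2.6590, β=1.3858, γ=1.5095.
cos(β/2)=0.769397, sin(β/2)=0.638771
d^3_{-3,3}: single k=6 term ⇒ +0.067932;  D = -0.064757-0.020523i
d^3_{-2,3}: single k=5 term ⇒ +0.200425;  D = +0.141140+0.142302i
d^3_{-1,3}: single k=4 term ⇒ +0.381705;  D = -0.112329-0.364802i
d^3_{0,3}: single k=3 term ⇒ +0.530887;  D = -0.097075+0.521936i
d^3_{1,3}: single k=2 term ⇒ +0.553781;  D = +0.342361-0.435272i
d^3_{2,3}: single k=1 term ⇒ +0.421864;  D = -0.384903+0.172683i
d^3_{3,3}: single k=0 term ⇒ +0.207445;  D = +0.207060+0.012619i
Y_3^{m'}(θ=2.3596,φ=5.1302) and Σ D·Y over m':
  (-0.0648-0.0205i)·(-0.1387-0.0456i)  (+0.1411+0.1423i)·(+0.2415-0.2671i)  (-0.1123-0.3648i)·(+0.1402+0.3158i)  (-0.0971+0.5219i)·(+0.1279+0.0000i)  (+0.3424-0.4353i)·(-0.1402+0.3158i)  (-0.3849+0.1727i)·(+0.2415+0.2671i)  (+0.2071+0.0126i)·(+0.1387-0.0456i)
Y_3^3(R⁻¹ n̂) = +0.146845+0.082953i

Re=0.1468 Im=0.0830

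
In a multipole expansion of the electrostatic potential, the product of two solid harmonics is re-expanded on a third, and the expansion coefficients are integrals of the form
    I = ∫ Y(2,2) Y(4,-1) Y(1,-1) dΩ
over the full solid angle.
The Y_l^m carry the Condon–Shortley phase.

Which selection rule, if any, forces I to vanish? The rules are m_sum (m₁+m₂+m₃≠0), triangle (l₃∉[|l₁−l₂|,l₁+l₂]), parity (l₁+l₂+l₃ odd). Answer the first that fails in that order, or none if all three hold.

triangle

Σmᵢ = 0  ✓
l₃∈[|l₁−l₂|,l₁+l₂]=[2,6] required, l₃=1 fails  ✗
Σlᵢ = 7 ⇒ odd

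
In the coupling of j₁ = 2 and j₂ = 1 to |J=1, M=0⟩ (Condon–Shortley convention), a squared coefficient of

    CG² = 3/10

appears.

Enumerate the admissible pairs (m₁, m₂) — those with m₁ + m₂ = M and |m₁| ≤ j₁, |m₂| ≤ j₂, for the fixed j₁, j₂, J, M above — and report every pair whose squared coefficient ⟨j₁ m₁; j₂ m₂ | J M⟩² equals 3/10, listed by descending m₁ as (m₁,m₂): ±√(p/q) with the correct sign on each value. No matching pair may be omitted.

Admissible pairs with m₁+m₂ = M = 0: (-1,1), (0,0), (1,-1)
  (m₁,m₂)=(1,-1): CG² = 3/10, CG = +√(3/10)   ← matches the target
  (m₁,m₂)=(0,0): CG² = 2/5, CG = −√(2/5)
  (m₁,m₂)=(-1,1): CG² = 3/10, CG = +√(3/10)   ← matches the target
Pairs with CG² = 3/10: (1,-1): +√(3/10); (-1,1): +√(3/10)

(1,-1): +√(3/10); (-1,1): +√(3/10)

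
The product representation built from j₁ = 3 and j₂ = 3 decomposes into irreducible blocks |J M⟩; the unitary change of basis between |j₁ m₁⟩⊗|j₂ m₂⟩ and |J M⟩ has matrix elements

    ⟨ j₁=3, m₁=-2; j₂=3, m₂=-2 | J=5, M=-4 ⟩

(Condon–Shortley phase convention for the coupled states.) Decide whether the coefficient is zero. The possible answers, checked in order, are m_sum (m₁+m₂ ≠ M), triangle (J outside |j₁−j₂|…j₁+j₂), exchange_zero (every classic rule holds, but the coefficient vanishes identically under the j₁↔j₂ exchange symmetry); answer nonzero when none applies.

m-sum: m₁+m₂ = -2+(-2) = -4, M = -4  ✓
triangle: |j₁−j₂| = 0 ≤ J = 5 ≤ j₁+j₂ = 6  ✓
exchange: j₁=j₂ and m₁=m₂, and (−1)^(j₁+j₂−J) = (−1)^1 = −1 forces ⟨j₁m₁;j₂m₂|JM⟩ = −⟨j₂m₂;j₁m₁|JM⟩ = −⟨j₁m₁;j₂m₂|JM⟩ ⇒ the coefficient vanishes identically
Racah sum check: Σ_k collapses to 0 ⇒ CG = 0

exchange_zero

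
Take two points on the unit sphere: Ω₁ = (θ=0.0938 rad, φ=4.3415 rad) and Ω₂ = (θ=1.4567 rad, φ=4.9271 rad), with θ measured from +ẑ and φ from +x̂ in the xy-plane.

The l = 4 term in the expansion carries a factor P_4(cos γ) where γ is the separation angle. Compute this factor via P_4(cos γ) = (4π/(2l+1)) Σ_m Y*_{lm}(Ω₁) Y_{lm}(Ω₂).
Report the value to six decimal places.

0.244153

Summing Y*_{l m}(θ₁,φ₁)·Y_{l m}(θ₂,φ₂) over m ∈ [−4, 4]; prefactor 4π/(2·4+1) = 1.396263:
  [-4]  conj(Y_{4,-4})(Ω₁) = 0.00000 - 0.00003j ; Y_{4,-4}(Ω₂) = 0.28167 - 0.32641j ; Δ = -0.00001 - 0.00001j
  [-3]  conj(Y_{4,-3})(Ω₁) = 0.00092 + 0.00045j ; Y_{4,-3}(Ω₂) = -0.08391 - 0.11174j ; Δ = -0.00003 - 0.00014j
  [-2]  conj(Y_{4,-2})(Ω₁) = -0.01285 + 0.01177j ; Y_{4,-2}(Ω₂) = 0.27297 - 0.12500j ; Δ = -0.00204 + 0.00482j
  [-1]  conj(Y_{4,-1})(Ω₁) = -0.06298 - 0.16194j ; Y_{4,-1}(Ω₂) = -0.03317 - 0.15210j ; Δ = -0.02254 + 0.01495j
  [+0]  conj(Y_{4,0})(Ω₁) = 0.80945 + 0.00000j ; Y_{4,0}(Ω₂) = 0.27684 + 0.00000j ; Δ = 0.22409 + 0.00000j
  [+1]  conj(Y_{4,1})(Ω₁) = 0.06298 - 0.16194j ; Y_{4,1}(Ω₂) = 0.03317 - 0.15210j ; Δ = -0.02254 - 0.01495j
  [+2]  conj(Y_{4,2})(Ω₁) = -0.01285 - 0.01177j ; Y_{4,2}(Ω₂) = 0.27297 + 0.12500j ; Δ = -0.00204 - 0.00482j
  [+3]  conj(Y_{4,3})(Ω₁) = -0.00092 + 0.00045j ; Y_{4,3}(Ω₂) = 0.08391 - 0.11174j ; Δ = -0.00003 + 0.00014j
  [+4]  conj(Y_{4,4})(Ω₁) = 0.00000 + 0.00003j ; Y_{4,4}(Ω₂) = 0.28167 + 0.32641j ; Δ = -0.00001 + 0.00001j
Accumulated sum 0.17486 + 0.00000j; after 4π/(2l+1) scaling, 0.24415 + 0.00000j ⇒ P_4 = 0.244153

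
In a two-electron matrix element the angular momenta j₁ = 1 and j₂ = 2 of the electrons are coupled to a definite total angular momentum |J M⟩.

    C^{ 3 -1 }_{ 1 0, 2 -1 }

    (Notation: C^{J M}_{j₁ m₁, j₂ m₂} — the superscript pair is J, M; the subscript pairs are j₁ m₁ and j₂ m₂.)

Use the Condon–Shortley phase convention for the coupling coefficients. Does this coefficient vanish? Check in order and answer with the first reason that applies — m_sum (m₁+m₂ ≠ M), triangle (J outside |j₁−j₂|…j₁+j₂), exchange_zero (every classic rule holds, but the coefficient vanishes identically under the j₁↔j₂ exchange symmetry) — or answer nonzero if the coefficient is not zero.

nonzero

m-sum: m₁+m₂ = 0+(-1) = -1, M = -1  ✓
triangle: |j₁−j₂| = 1 ≤ J = 3 ≤ j₁+j₂ = 3  ✓
exchange: j₁≠j₂ or m₁≠m₂ — the exchange symmetry imposes no constraint here
value check: CG = +√(8/15) = +0.730297 ≠ 0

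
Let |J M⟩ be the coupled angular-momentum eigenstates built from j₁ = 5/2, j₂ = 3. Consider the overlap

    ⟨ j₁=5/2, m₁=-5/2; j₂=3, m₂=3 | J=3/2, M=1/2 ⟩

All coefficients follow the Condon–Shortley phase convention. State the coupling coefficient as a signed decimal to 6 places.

+√(5/14) ≈ +0.597614

√[4·4!1!2!/8! · 0!5!6!0!2!1!] = √(5760/7)
  +(−1)^4/∏(4,0,1,2,0,0)! = 1/48  (running 1/48)
⟨..|..⟩ = √(5760/7)·(1/48) = +0.597614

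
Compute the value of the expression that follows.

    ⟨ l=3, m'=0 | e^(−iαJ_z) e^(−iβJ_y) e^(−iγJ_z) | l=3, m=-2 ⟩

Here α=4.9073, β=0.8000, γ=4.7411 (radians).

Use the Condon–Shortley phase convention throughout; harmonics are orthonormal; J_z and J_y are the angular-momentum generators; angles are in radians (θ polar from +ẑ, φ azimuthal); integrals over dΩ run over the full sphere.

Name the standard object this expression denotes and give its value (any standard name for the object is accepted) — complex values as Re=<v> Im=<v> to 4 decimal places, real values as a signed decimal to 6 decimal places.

This is a Wigner D-matrix element — the rotation-matrix element ⟨l m'| R(α,β,γ) |l m⟩ in the angular-momentum basis.
First d^3_{0,-2}(β=0.8000), then the phase factors e^{-i(0)α} and e^{-i(-2)γ}:
Half-angle: c=0.921061, s=0.389418. N=√(6·6·1·120)=65.726707
Admissible k: 0..1 (factorial args all ≥0)
  k=0: (−1)^2·65.7267/(12)·0.9211^4·0.3894^2 = +0.597788
  k=1: (−1)^3·65.7267/(12)·0.9211^2·0.3894^4 = -0.106857
d^3_{0,-2}(0.8000) = +0.597788 -0.106857 = +0.490931
D = (+1.000000+0.000000i)·(+0.490931)·(-0.998352-0.057390i) = -0.490122-0.028175i

Wigner D-matrix element, Re=-0.4901 Im=-0.0282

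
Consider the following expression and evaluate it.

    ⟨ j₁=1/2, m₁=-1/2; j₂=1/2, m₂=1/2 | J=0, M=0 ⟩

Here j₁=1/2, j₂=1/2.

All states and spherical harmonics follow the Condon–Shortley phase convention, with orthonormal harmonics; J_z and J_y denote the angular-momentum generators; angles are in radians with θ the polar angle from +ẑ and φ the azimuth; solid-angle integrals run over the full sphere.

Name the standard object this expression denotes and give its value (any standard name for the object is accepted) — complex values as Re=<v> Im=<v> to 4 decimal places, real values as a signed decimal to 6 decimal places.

This is a Clebsch–Gordan (vector-coupling) coefficient.
j₁+j₂−J=1  J+j₁−j₂=0  J−j₁+j₂=0  j₁+j₂+J+1=2
(j₁±m₁, j₂±m₂, J±M) = (0,1,1,0,0,0)
P² = 1/2
sum k=1..1:
  [1] −1/1 = -1
S = -1
C² = P²·S² = 1/2 ; C = -0.707107

Clebsch–Gordan coefficient, −√(1/2) ≈ -0.707107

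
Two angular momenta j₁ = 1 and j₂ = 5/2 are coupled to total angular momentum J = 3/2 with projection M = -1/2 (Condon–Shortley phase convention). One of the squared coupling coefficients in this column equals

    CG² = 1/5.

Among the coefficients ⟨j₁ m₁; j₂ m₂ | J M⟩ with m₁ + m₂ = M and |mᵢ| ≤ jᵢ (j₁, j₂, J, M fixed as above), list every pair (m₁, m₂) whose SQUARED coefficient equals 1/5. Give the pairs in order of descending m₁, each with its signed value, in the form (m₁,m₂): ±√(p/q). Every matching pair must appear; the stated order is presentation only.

Admissible pairs with m₁+m₂ = M = -1/2: (-1,1/2), (0,-1/2), (1,-3/2)
  (m₁,m₂)=(1,-3/2): CG² = 2/5, CG = +√(2/5)
  (m₁,m₂)=(0,-1/2): CG² = 2/5, CG = −√(2/5)
  (m₁,m₂)=(-1,1/2): CG² = 1/5, CG = +√(1/5)   ← matches the target
Pairs with CG² = 1/5: (-1,1/2): +√(1/5)

(-1,1/2): +√(1/5)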